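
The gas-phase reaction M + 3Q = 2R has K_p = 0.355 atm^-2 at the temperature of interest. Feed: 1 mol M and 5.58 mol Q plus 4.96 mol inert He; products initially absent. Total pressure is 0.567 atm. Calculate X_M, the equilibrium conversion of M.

Basis: 1 mol M initially; let X = conversion of M. Extent ξ = X.
At extent ξ: n_M = 1 − X; n_Q = 5.58 − 3X; n_R = 2X; n_I = 4.96 (inert).
Total moles n_T = 11.5 − 2X.
Mole fractions y_i = n_i/n_T; K_p = p_R^2 / (p_M p_Q^3) with p_i = y_i·P.
This yields a degree-4 equation in X; solving on (0,1), X = 0.159.

X = 0.159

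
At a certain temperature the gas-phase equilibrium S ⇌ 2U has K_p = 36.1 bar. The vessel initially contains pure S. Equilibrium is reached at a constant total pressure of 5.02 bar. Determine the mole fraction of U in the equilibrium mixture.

Take 1 mol S as basis and let X be its fractional conversion, so ξ = X.
Species balance: n_S = 1 − X; n_U = 2X.
Total moles n_T = 1 + X.
y_i = n_i/n_T, p_i = y_i·P. K_p = p_U^2 / (p_S).
Setting this equal to 36.1 bar and taking the physical root (0 < X < 1) gives X = 0.802.
Then n_U = 1.6, n_T = 1.8, so y_U = 0.890.

y_U = 0.890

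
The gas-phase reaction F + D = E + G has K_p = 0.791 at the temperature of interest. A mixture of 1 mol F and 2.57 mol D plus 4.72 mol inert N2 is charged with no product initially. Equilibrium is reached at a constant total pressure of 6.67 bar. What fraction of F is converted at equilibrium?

X = 0.685

Take 1 mol F as basis and let X be its fractional conversion, so ξ = X.
Species balance: n_F = 1 − X; n_D = 2.57 − X; n_E = X; n_G = X; n_I = 4.72 (inert).
n_T stays at 8.29 (no change in mole number).
y_i = n_i/n_T, p_i = y_i·P. K_p = p_E p_G / (p_F p_D).
Equating to 0.791 and solving on 0 < X < 1: X = 0.685.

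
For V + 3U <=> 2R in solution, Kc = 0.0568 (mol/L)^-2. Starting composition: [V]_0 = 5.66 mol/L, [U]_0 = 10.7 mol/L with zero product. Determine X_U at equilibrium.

X = 0.587

Let X = conversion of U; extent ξ = 10.7X/3 mol/L.
Concentrations: [V] = 5.66 − 3.57X; [U] = 10.7 − 10.7X; [R] = 7.13X.
Kc = [R]^2 / ([V] [U]^3).
This equals 0.0568 at X = 0.587 (the root in 0 < X < 1).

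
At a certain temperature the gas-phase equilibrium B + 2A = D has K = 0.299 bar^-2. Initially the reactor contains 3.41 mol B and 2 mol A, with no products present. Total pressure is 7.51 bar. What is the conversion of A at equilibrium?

Take 2 mol A as basis and let X be its fractional conversion, so ξ = X.
Moles: n_B = 3.41 − X; n_A = 2 − 2X; n_D = X.
n_T = Σnᵢ = 5.41 − 2X.
Mole fractions y_i = n_i/n_T; K = p_D / (p_B p_A^2) with p_i = y_i·P.
Equating to 0.299 bar^-2 and solving on 0 < X < 1: X = 0.747.

X = 0.747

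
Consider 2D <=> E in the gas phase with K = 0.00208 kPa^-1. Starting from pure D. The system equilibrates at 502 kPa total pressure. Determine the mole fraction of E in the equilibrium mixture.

Let X = conversion of D (basis 1 mol D); extent of reaction ξ = 0.5X.
At extent ξ: n_D = 1 − X; n_E = 0.5X.
Summing: n_T = 1 − 0.5X.
y_i = n_i/n_T, p_i = y_i·P. K = p_E / (p_D^2).
Setting this equal to 0.00208 kPa^-1 and taking the physical root (0 < X < 1) gives X = 0.560.
Then n_E = 0.28, n_T = 0.72, so y_E = 0.389.

y_E = 0.389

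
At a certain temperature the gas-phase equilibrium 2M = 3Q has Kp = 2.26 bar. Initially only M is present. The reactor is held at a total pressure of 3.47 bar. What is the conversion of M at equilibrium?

X = 0.426

Basis: 1 mol M initially; let X = conversion of M. Extent ξ = 0.5X.
Moles: n_M = 1 − X; n_Q = 1.5X.
Total moles n_T = 1 + 0.5X.
With p_i = (n_i/n_T)P, Kp = p_Q^3 / (p_M^2).
Setting this equal to 2.26 bar and taking the physical root (0 < X < 1) gives X = 0.426.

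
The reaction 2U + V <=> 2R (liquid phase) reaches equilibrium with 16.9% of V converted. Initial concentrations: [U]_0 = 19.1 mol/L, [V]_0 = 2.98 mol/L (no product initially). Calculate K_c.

Let X = conversion of V.
Concentrations: [U] = 19.1 − 5.96X; [V] = 2.98 − 2.98X; [R] = 5.96X.
At X = 0.169: [U] = 18.1, [V] = 2.48, [R] = 1.01.
K_c = [R]^2 / ([U]^2 [V]) = 0.00125 L/mol.

K_c = 0.00125 L/mol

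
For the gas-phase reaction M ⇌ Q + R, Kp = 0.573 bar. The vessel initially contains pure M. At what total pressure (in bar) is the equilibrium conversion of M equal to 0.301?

Let X = conversion of M (basis 1 mol M); extent of reaction ξ = X.
At extent ξ: n_M = 1 − X; n_Q = X; n_R = X.
Summing: n_T = 1 + X.
Kp = p_Q p_R / (p_M) with p_i = (n_i/n_T)·P.
At X = 0.301: the mole-fraction product g(X) = Π y_i^ν_i = 0.09963. Since Kp = g(X)·P^{1}, P = (Kp/g)^(1/1) = (0.573/0.09963)^(1/1) = 5.75 bar.

P = 5.75 bar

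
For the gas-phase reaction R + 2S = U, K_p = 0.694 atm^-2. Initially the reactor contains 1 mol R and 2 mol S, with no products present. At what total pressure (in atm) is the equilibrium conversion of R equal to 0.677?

P = 4.43 atm

Let X = conversion of R (basis 1 mol R); extent of reaction ξ = X.
Moles: n_R = 1 − X; n_S = 2 − 2X; n_U = X.
Total moles n_T = 3 − 2X.
K_p = p_U / (p_R p_S^2) with p_i = (n_i/n_T)·P.
At X = 0.677: the mole-fraction product g(X) = Π y_i^ν_i = 13.61. Since K_p = g(X)·P^{-2}, P = (g/K_p)^(1/2) = (13.61/0.694)^(1/2) = 4.43 atm.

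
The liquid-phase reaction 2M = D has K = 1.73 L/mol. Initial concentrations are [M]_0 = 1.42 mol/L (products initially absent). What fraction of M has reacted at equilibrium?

Let X = conversion of M; extent ξ = 1.42X/2 mol/L.
Concentrations: [M] = 1.42 − 1.42X; [D] = 0.71X.
K = [D] / ([M]^2).
Solving K = 1.73 for X ∈ (0,1): X = 0.639.

X = 0.639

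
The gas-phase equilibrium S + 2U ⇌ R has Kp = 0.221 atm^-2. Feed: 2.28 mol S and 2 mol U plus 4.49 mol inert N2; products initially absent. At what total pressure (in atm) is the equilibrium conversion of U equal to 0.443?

P = 7.39 atm

Let X = conversion of U (basis 2 mol U); extent of reaction ξ = X.
Moles: n_S = 2.28 − X; n_U = 2 − 2X; n_R = X; n_I = 4.49 (inert).
Summing: n_T = 8.77 − 2X.
Kp = p_R / (p_S p_U^2) with p_i = (n_i/n_T)·P.
At X = 0.443: the mole-fraction product g(X) = Π y_i^ν_i = 12.08. Since Kp = g(X)·P^{-2}, P = (g/Kp)^(1/2) = (12.08/0.221)^(1/2) = 7.39 atm.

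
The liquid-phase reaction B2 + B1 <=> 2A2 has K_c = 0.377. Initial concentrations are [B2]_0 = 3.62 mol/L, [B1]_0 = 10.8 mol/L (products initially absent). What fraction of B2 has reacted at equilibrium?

X = 0.387

Let X = conversion of B2; extent ξ = 3.62·X mol/L.
Concentrations: [B2] = 3.62 − 3.62X; [B1] = 10.8 − 3.62X; [A2] = 7.24X.
K_c = [A2]^2 / ([B2] [B1]).
Equating to 0.377: the physical root is X = 0.387.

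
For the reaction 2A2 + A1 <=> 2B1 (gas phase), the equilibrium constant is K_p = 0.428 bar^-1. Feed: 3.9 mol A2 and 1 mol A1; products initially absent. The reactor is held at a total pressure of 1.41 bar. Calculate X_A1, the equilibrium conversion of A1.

Take 1 mol A1 as basis and let X be its fractional conversion, so ξ = X.
Mole table: n_A2 = 3.9 − 2X; n_A1 = 1 − X; n_B1 = 2X.
Total moles n_T = 4.9 − X.
y_i = n_i/n_T, p_i = y_i·P. K_p = p_B1^2 / (p_A2^2 p_A1).
Substituting and setting equal to 0.428 bar^-1 gives a polynomial in X; the root in (0,1) is X = 0.425.

X = 0.425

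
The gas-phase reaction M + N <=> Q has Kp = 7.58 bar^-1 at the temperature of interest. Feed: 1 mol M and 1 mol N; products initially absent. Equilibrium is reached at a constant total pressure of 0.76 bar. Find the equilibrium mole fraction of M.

Take 1 mol M as basis and let X be its fractional conversion, so ξ = X.
Moles: n_M = 1 − X; n_N = 1 − X; n_Q = X.
Total moles n_T = 2 − X.
With p_i = (n_i/n_T)P, Kp = p_Q / (p_M p_N).
Setting this equal to 7.58 bar^-1 and taking the physical root (0 < X < 1) gives X = 0.615.
Then n_M = 0.385, n_T = 1.38, so y_M = 0.278.

y_M = 0.278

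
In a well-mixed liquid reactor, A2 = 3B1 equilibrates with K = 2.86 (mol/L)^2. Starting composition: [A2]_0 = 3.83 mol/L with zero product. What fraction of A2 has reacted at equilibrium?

X = 0.181

Let X = conversion of A2; extent ξ = 3.83·X mol/L.
Concentrations: [A2] = 3.83 − 3.83X; [B1] = 11.5X.
K = [B1]^3 / ([A2]).
Solving K = 2.86 for X ∈ (0,1): X = 0.181.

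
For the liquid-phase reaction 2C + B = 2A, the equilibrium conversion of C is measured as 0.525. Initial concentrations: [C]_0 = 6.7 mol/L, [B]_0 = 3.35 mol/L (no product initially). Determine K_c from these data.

K_c = 0.768 L/mol

Let X = conversion of C.
Concentrations: [C] = 6.7 − 6.7X; [B] = 3.35 − 3.35X; [A] = 6.7X.
At X = 0.525: [C] = 3.18, [B] = 1.59, [A] = 3.52.
K_c = [A]^2 / ([C]^2 [B]) = 0.768 L/mol.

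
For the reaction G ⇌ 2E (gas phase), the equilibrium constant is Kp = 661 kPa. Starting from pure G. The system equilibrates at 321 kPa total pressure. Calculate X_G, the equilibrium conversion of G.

X = 0.583

Basis: 1 mol G initially; let X = conversion of G. Extent ξ = X.
Moles: n_G = 1 − X; n_E = 2X.
Total moles n_T = 1 + X.
With p_i = (n_i/n_T)P, Kp = p_E^2 / (p_G).
This yields a degree-2 equation in X; solving on (0,1), X = 0.583.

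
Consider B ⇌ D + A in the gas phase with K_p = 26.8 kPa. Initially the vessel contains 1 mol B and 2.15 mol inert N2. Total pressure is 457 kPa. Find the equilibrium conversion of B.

X = 0.362

Basis: 1 mol B initially; let X = conversion of B. Extent ξ = X.
Species balance: n_B = 1 − X; n_D = X; n_A = X; n_I = 2.15 (inert).
Total moles n_T = 3.15 + X.
With p_i = (n_i/n_T)P, K_p = p_D p_A / (p_B).
Equating to 26.8 kPa and solving on 0 < X < 1: X = 0.362.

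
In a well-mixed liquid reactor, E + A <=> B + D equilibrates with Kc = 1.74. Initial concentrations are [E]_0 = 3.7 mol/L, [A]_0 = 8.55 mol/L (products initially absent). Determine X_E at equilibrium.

Let X = conversion of E; extent ξ = 3.7·X mol/L.
Concentrations: [E] = 3.7 − 3.7X; [A] = 8.55 − 3.7X; [B] = 3.7X; [D] = 3.7X.
Kc = [B] [D] / ([E] [A]).
Equating to 1.74: the physical root is X = 0.775.

X = 0.775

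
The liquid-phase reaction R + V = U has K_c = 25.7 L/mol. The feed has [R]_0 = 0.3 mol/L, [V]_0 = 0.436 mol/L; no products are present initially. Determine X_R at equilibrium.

X = 0.828

Let X = conversion of R; extent ξ = 0.3·X mol/L.
Concentrations: [R] = 0.3 − 0.3X; [V] = 0.436 − 0.3X; [U] = 0.3X.
K_c = [U] / ([R] [V]).
Solving K_c = 25.7 for X ∈ (0,1): X = 0.828.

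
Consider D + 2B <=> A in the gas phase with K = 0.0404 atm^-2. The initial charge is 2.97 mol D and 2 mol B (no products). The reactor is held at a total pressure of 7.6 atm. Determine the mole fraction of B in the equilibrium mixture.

Let X = conversion of B (basis 2 mol B); extent of reaction ξ = X.
Moles: n_D = 2.97 − X; n_B = 2 − 2X; n_A = X.
Summing: n_T = 4.97 − 2X.
y_i = n_i/n_T, p_i = y_i·P. K = p_A / (p_D p_B^2).
Setting this equal to 0.0404 atm^-2 and taking the physical root (0 < X < 1) gives X = 0.441.
Then n_B = 1.12, n_T = 4.09, so y_B = 0.273.

y_B = 0.273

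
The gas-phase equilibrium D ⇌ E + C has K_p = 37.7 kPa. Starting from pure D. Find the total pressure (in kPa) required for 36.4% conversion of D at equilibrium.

Basis: 1 mol D initially; let X = conversion of D. Extent ξ = X.
Mole table: n_D = 1 − X; n_E = X; n_C = X.
Summing: n_T = 1 + X.
K_p = p_E p_C / (p_D) with p_i = (n_i/n_T)·P.
At X = 0.364: the mole-fraction product g(X) = Π y_i^ν_i = 0.1527. Since K_p = g(X)·P^{1}, P = (K_p/g)^(1/1) = (37.7/0.1527)^(1/1) = 247 kPa.

P = 247 kPa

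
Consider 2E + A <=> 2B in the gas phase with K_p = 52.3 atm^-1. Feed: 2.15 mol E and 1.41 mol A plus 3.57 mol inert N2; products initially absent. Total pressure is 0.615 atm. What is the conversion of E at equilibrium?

X = 0.653

Basis: 2.15 mol E initially; let X = conversion of E. Extent ξ = 1.07X.
Moles: n_E = 2.15 − 2.15X; n_A = 1.41 − 1.07X; n_B = 2.15X; n_I = 3.57 (inert).
n_T = Σnᵢ = 7.13 − 1.07X.
Mole fractions y_i = n_i/n_T; K_p = p_B^2 / (p_E^2 p_A) with p_i = y_i·P.
Substituting and setting equal to 52.3 atm^-1 gives a polynomial in X; the root in (0,1) is X = 0.653.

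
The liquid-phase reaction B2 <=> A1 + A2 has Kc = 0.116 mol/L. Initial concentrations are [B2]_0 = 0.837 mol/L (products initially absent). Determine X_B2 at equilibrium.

X = 0.309

Let X = conversion of B2; extent ξ = 0.837·X mol/L.
Concentrations: [B2] = 0.837 − 0.837X; [A1] = 0.837X; [A2] = 0.837X.
Kc = [A1] [A2] / ([B2]).
Solving Kc = 0.116 for X ∈ (0,1): X = 0.309.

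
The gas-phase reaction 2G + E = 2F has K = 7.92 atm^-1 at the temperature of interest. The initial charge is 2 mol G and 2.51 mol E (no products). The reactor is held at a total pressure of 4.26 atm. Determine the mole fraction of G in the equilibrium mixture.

y_G = 0.109

Basis: 2 mol G initially; let X = conversion of G. Extent ξ = X.
At extent ξ: n_G = 2 − 2X; n_E = 2.51 − X; n_F = 2X.
n_T = Σnᵢ = 4.51 − X.
Mole fractions y_i = n_i/n_T; K = p_F^2 / (p_G^2 p_E) with p_i = y_i·P.
This yields a degree-3 equation in X; solving on (0,1), X = 0.798.
Then n_G = 0.404, n_T = 3.71, so y_G = 0.109.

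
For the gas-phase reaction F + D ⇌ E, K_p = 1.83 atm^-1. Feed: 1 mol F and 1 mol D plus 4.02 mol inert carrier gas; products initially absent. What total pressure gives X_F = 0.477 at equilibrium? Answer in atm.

Basis: 1 mol F initially; let X = conversion of F. Extent ξ = X.
Species balance: n_F = 1 − X; n_D = 1 − X; n_E = X; n_I = 4.02 (inert).
Total moles n_T = 6.02 − X.
K_p = p_E / (p_F p_D) with p_i = (n_i/n_T)·P.
At X = 0.477: the mole-fraction product g(X) = Π y_i^ν_i = 9.666. Since K_p = g(X)·P^{-1}, P = (g/K_p)^(1/1) = (9.666/1.83)^(1/1) = 5.28 atm.

P = 5.28 atm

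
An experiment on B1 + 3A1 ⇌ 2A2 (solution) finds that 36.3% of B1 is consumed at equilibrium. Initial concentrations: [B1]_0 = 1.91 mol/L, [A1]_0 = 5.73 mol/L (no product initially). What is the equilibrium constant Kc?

Kc = 0.0325 (mol/L)^-2

Let X = conversion of B1.
Concentrations: [B1] = 1.91 − 1.91X; [A1] = 5.73 − 5.73X; [A2] = 3.82X.
At X = 0.363: [B1] = 1.22, [A1] = 3.65, [A2] = 1.39.
Kc = [A2]^2 / ([B1] [A1]^3) = 0.0325 (mol/L)^-2.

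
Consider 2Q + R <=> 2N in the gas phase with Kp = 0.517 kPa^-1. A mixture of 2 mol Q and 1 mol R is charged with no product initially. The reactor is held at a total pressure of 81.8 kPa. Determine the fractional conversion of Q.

Basis: 2 mol Q initially; let X = conversion of Q. Extent ξ = X.
Moles: n_Q = 2 − 2X; n_R = 1 − X; n_N = 2X.
Summing: n_T = 3 − X.
Mole fractions y_i = n_i/n_T; Kp = p_N^2 / (p_Q^2 p_R) with p_i = y_i·P.
Setting this equal to 0.517 kPa^-1 and taking the physical root (0 < X < 1) gives X = 0.701.

X = 0.701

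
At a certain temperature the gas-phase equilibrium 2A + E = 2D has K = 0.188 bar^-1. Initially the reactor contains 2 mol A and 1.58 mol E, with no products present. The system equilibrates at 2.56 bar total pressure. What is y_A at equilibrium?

y_A = 0.426

Basis: 2 mol A initially; let X = conversion of A. Extent ξ = X.
At extent ξ: n_A = 2 − 2X; n_E = 1.58 − X; n_D = 2X.
n_T = Σnᵢ = 3.58 − X.
Mole fractions y_i = n_i/n_T; K = p_D^2 / (p_A^2 p_E) with p_i = y_i·P.
Substituting and setting equal to 0.188 bar^-1 gives a polynomial in X; the root in (0,1) is X = 0.302.
Then n_A = 1.4, n_T = 3.28, so y_A = 0.426.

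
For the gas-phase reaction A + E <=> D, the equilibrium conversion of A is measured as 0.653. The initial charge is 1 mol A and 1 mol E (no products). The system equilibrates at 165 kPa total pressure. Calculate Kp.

Kp = 0.0443 kPa^-1

Let X = conversion of A (basis 1 mol A); extent of reaction ξ = X.
Species balance: n_A = 1 − X; n_E = 1 − X; n_D = X.
n_T = Σnᵢ = 2 − X.
At X = 0.653: n_A = 0.347, n_E = 0.347, n_D = 0.653, n_T = 1.35.
p_i = (n_i/n_T)·P. Kp = p_D / (p_A p_E) = 0.0443 kPa^-1.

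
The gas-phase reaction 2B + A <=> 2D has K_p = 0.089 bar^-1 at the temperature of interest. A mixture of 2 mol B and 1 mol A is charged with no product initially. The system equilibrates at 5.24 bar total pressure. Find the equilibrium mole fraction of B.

y_B = 0.539

Take 2 mol B as basis and let X be its fractional conversion, so ξ = X.
Moles: n_B = 2 − 2X; n_A = 1 − X; n_D = 2X.
n_T = Σnᵢ = 3 − X.
With p_i = (n_i/n_T)P, K_p = p_D^2 / (p_B^2 p_A).
Substituting and setting equal to 0.089 bar^-1 gives a polynomial in X; the root in (0,1) is X = 0.262.
Then n_B = 1.48, n_T = 2.74, so y_B = 0.539.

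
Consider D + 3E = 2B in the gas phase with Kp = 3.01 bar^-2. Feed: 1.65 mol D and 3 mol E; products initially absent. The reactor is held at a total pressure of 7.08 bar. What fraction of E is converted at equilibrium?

Basis: 3 mol E initially; let X = conversion of E. Extent ξ = X.
At extent ξ: n_D = 1.65 − X; n_E = 3 − 3X; n_B = 2X.
Total moles n_T = 4.65 − 2X.
With p_i = (n_i/n_T)P, Kp = p_B^2 / (p_D p_E^3).
Equating to 3.01 bar^-2 and solving on 0 < X < 1: X = 0.809.

X = 0.809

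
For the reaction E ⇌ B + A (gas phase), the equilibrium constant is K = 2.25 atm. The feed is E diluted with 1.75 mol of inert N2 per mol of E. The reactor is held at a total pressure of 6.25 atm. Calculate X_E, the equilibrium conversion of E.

X = 0.652

Let X = conversion of E (basis 1 mol E); extent of reaction ξ = X.
Species balance: n_E = 1 − X; n_B = X; n_A = X; n_I = 1.75 (inert).
n_T = Σnᵢ = 2.75 + X.
Mole fractions y_i = n_i/n_T; K = p_B p_A / (p_E) with p_i = y_i·P.
This yields a degree-2 equation in X; solving on (0,1), X = 0.652.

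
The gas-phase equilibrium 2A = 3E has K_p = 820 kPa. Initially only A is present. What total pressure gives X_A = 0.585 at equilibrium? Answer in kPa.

Take 1 mol A as basis and let X be its fractional conversion, so ξ = 0.5X.
Moles: n_A = 1 − X; n_E = 1.5X.
n_T = Σnᵢ = 1 + 0.5X.
K_p = p_E^3 / (p_A^2) with p_i = (n_i/n_T)·P.
At X = 0.585: the mole-fraction product g(X) = Π y_i^ν_i = 3.035. Since K_p = g(X)·P^{1}, P = (K_p/g)^(1/1) = (820/3.035)^(1/1) = 270 kPa.

P = 270 kPa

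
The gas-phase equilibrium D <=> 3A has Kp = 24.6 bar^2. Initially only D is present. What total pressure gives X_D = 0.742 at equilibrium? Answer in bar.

Basis: 1 mol D initially; let X = conversion of D. Extent ξ = X.
Mole table: n_D = 1 − X; n_A = 3X.
n_T = Σnᵢ = 1 + 2X.
Kp = p_A^3 / (p_D) with p_i = (n_i/n_T)·P.
At X = 0.742: the mole-fraction product g(X) = Π y_i^ν_i = 6.929. Since Kp = g(X)·P^{2}, P = (Kp/g)^(1/2) = (24.6/6.929)^(1/2) = 1.88 bar.

P = 1.88 bar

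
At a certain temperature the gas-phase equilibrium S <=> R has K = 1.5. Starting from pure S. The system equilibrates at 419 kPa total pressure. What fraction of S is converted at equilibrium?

X = 0.600

Take 1 mol S as basis and let X be its fractional conversion, so ξ = X.
Moles: n_S = 1 − X; n_R = X.
n_T stays at 1 (no change in mole number).
Mole fractions y_i = n_i/n_T; K = p_R / (p_S) with p_i = y_i·P.
This yields a degree-1 equation in X; solving on (0,1), X = 0.600.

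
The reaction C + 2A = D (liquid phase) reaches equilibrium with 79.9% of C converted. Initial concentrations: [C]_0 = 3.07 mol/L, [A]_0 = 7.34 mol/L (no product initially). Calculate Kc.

Let X = conversion of C.
Concentrations: [C] = 3.07 − 3.07X; [A] = 7.34 − 6.14X; [D] = 3.07X.
At X = 0.799: [C] = 0.617, [A] = 2.43, [D] = 2.45.
Kc = [D] / ([C] [A]^2) = 0.671 (mol/L)^-2.

Kc = 0.671 (mol/L)^-2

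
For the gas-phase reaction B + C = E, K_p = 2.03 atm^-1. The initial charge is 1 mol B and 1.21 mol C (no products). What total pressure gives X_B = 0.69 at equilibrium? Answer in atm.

Let X = conversion of B (basis 1 mol B); extent of reaction ξ = X.
Species balance: n_B = 1 − X; n_C = 1.21 − X; n_E = X.
n_T = Σnᵢ = 2.21 − X.
K_p = p_E / (p_B p_C) with p_i = (n_i/n_T)·P.
At X = 0.69: the mole-fraction product g(X) = Π y_i^ν_i = 6.506. Since K_p = g(X)·P^{-1}, P = (g/K_p)^(1/1) = (6.506/2.03)^(1/1) = 3.21 atm.

P = 3.21 atm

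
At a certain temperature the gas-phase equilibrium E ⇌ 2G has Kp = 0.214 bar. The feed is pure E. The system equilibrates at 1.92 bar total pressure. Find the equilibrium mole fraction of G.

y_G = 0.283

Basis: 1 mol E initially; let X = conversion of E. Extent ξ = X.
Moles: n_E = 1 − X; n_G = 2X.
Total moles n_T = 1 + X.
With p_i = (n_i/n_T)P, Kp = p_G^2 / (p_E).
This yields a degree-2 equation in X; solving on (0,1), X = 0.165.
Then n_G = 0.329, n_T = 1.16, so y_G = 0.283.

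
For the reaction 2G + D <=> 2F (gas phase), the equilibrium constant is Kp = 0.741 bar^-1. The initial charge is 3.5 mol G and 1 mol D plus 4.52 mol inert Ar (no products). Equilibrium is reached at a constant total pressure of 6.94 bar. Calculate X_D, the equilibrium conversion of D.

X = 0.585

Let X = conversion of D (basis 1 mol D); extent of reaction ξ = X.
Species balance: n_G = 3.5 − 2X; n_D = 1 − X; n_F = 2X; n_I = 4.52 (inert).
n_T = Σnᵢ = 9.02 − X.
y_i = n_i/n_T, p_i = y_i·P. Kp = p_F^2 / (p_G^2 p_D).
Substituting and setting equal to 0.741 bar^-1 gives a polynomial in X; the root in (0,1) is X = 0.585.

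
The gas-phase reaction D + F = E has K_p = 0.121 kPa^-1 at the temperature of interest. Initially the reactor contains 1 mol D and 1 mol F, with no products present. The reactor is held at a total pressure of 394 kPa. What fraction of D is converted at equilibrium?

X = 0.857

Basis: 1 mol D initially; let X = conversion of D. Extent ξ = X.
Species balance: n_D = 1 − X; n_F = 1 − X; n_E = X.
n_T = Σnᵢ = 2 − X.
Mole fractions y_i = n_i/n_T; K_p = p_E / (p_D p_F) with p_i = y_i·P.
This yields a degree-2 equation in X; solving on (0,1), X = 0.857.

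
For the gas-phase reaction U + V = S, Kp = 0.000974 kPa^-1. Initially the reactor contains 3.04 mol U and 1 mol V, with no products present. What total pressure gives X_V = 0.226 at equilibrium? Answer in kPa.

Take 1 mol V as basis and let X be its fractional conversion, so ξ = X.
At extent ξ: n_U = 3.04 − X; n_V = 1 − X; n_S = X.
n_T = Σnᵢ = 4.04 − X.
Kp = p_S / (p_U p_V) with p_i = (n_i/n_T)·P.
At X = 0.226: the mole-fraction product g(X) = Π y_i^ν_i = 0.3958. Since Kp = g(X)·P^{-1}, P = (g/Kp)^(1/1) = (0.3958/0.000974)^(1/1) = 406 kPa.

P = 406 kPa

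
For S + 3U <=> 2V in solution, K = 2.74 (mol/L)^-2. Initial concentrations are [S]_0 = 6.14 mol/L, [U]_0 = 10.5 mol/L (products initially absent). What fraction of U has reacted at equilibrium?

Let X = conversion of U; extent ξ = 10.5X/3 mol/L.
Concentrations: [S] = 6.14 − 3.5X; [U] = 10.5 − 10.5X; [V] = 7X.
K = [V]^2 / ([S] [U]^3).
This equals 2.74 at X = 0.848 (the root in 0 < X < 1).

X = 0.848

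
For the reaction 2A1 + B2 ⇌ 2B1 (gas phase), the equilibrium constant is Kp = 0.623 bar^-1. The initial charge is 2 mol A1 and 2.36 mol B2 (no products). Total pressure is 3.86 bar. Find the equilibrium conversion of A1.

Take 2 mol A1 as basis and let X be its fractional conversion, so ξ = X.
Species balance: n_A1 = 2 − 2X; n_B2 = 2.36 − X; n_B1 = 2X.
n_T = Σnᵢ = 4.36 − X.
y_i = n_i/n_T, p_i = y_i·P. Kp = p_B1^2 / (p_A1^2 p_B2).
This yields a degree-3 equation in X; solving on (0,1), X = 0.518.

X = 0.518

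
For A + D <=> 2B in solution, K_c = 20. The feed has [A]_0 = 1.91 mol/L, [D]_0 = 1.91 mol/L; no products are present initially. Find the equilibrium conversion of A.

Let X = conversion of A; extent ξ = 1.91·X mol/L.
Concentrations: [A] = 1.91 − 1.91X; [D] = 1.91 − 1.91X; [B] = 3.82X.
K_c = [B]^2 / ([A] [D]).
This equals 20 at X = 0.691 (the root in 0 < X < 1).

X = 0.691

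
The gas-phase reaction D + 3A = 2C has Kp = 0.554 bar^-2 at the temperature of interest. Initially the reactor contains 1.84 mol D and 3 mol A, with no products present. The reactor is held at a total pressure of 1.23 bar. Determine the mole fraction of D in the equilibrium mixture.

Take 3 mol A as basis and let X be its fractional conversion, so ξ = X.
Mole table: n_D = 1.84 − X; n_A = 3 − 3X; n_C = 2X.
Summing: n_T = 4.84 − 2X.
With p_i = (n_i/n_T)P, Kp = p_C^2 / (p_D p_A^3).
Setting this equal to 0.554 bar^-2 and taking the physical root (0 < X < 1) gives X = 0.360.
Then n_D = 1.48, n_T = 4.12, so y_D = 0.359.

y_D = 0.359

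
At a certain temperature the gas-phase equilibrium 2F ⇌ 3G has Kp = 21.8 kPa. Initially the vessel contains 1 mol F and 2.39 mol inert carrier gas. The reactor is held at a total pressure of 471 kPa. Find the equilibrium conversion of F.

X = 0.290

Take 1 mol F as basis and let X be its fractional conversion, so ξ = 0.5X.
At extent ξ: n_F = 1 − X; n_G = 1.5X; n_I = 2.39 (inert).
n_T = Σnᵢ = 3.39 + 0.5X.
With p_i = (n_i/n_T)P, Kp = p_G^3 / (p_F^2).
Equating to 21.8 kPa and solving on 0 < X < 1: X = 0.290.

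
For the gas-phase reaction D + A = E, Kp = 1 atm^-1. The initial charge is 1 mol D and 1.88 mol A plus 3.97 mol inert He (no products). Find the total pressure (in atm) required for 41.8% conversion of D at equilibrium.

Take 1 mol D as basis and let X be its fractional conversion, so ξ = X.
At extent ξ: n_D = 1 − X; n_A = 1.88 − X; n_E = X; n_I = 3.97 (inert).
Total moles n_T = 6.85 − X.
Kp = p_E / (p_D p_A) with p_i = (n_i/n_T)·P.
At X = 0.418: the mole-fraction product g(X) = Π y_i^ν_i = 3.16. Since Kp = g(X)·P^{-1}, P = (g/Kp)^(1/1) = (3.16/1)^(1/1) = 3.16 atm.

P = 3.16 atm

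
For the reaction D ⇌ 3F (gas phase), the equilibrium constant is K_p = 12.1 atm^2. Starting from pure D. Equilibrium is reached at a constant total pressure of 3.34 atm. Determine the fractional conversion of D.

X = 0.429

Take 1 mol D as basis and let X be its fractional conversion, so ξ = X.
At extent ξ: n_D = 1 − X; n_F = 3X.
Total moles n_T = 1 + 2X.
With p_i = (n_i/n_T)P, K_p = p_F^3 / (p_D).
Equating to 12.1 atm^2 and solving on 0 < X < 1: X = 0.429.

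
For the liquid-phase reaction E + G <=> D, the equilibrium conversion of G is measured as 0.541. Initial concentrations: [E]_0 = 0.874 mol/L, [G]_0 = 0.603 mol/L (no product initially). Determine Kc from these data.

Kc = 2.15 L/mol

Let X = conversion of G.
Concentrations: [E] = 0.874 − 0.603X; [G] = 0.603 − 0.603X; [D] = 0.603X.
At X = 0.541: [E] = 0.548, [G] = 0.277, [D] = 0.326.
Kc = [D] / ([E] [G]) = 2.15 L/mol.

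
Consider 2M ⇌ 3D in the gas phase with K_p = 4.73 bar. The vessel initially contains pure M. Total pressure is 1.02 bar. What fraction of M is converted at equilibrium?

X = 0.629

Let X = conversion of M (basis 1 mol M); extent of reaction ξ = 0.5X.
Species balance: n_M = 1 − X; n_D = 1.5X.
n_T = Σnᵢ = 1 + 0.5X.
With p_i = (n_i/n_T)P, K_p = p_D^3 / (p_M^2).
This yields a degree-3 equation in X; solving on (0,1), X = 0.629.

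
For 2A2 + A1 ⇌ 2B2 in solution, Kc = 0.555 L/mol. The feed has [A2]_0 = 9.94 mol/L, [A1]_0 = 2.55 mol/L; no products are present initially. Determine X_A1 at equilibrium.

X = 0.738

Let X = conversion of A1; extent ξ = 2.55·X mol/L.
Concentrations: [A2] = 9.94 − 5.1X; [A1] = 2.55 − 2.55X; [B2] = 5.1X.
Kc = [B2]^2 / ([A2]^2 [A1]).
Equating to 0.555 L/mol: the physical root is X = 0.738.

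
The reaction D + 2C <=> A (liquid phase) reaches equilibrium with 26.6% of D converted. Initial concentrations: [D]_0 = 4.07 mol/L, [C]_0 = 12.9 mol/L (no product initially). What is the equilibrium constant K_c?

K_c = 0.00314 (mol/L)^-2

Let X = conversion of D.
Concentrations: [D] = 4.07 − 4.07X; [C] = 12.9 − 8.14X; [A] = 4.07X.
At X = 0.266: [D] = 2.99, [C] = 10.7, [A] = 1.08.
K_c = [A] / ([D] [C]^2) = 0.00314 (mol/L)^-2.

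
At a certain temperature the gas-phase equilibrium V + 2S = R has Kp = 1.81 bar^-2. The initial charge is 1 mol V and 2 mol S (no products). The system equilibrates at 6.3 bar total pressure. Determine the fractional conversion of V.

Take 1 mol V as basis and let X be its fractional conversion, so ξ = X.
Species balance: n_V = 1 − X; n_S = 2 − 2X; n_R = X.
n_T = Σnᵢ = 3 − 2X.
With p_i = (n_i/n_T)P, Kp = p_R / (p_V p_S^2).
This yields a degree-3 equation in X; solving on (0,1), X = 0.827.

X = 0.827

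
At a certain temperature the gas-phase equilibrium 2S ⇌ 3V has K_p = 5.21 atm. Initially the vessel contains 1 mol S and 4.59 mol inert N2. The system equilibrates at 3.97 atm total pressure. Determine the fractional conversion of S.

Take 1 mol S as basis and let X be its fractional conversion, so ξ = 0.5X.
Mole table: n_S = 1 − X; n_V = 1.5X; n_I = 4.59 (inert).
n_T = Σnᵢ = 5.59 + 0.5X.
With p_i = (n_i/n_T)P, K_p = p_V^3 / (p_S^2).
Setting this equal to 5.21 atm and taking the physical root (0 < X < 1) gives X = 0.652.

X = 0.652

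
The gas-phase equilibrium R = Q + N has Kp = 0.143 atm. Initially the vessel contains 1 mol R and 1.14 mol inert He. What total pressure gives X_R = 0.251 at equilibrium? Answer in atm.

Take 1 mol R as basis and let X be its fractional conversion, so ξ = X.
Moles: n_R = 1 − X; n_Q = X; n_N = X; n_I = 1.14 (inert).
n_T = Σnᵢ = 2.14 + X.
Kp = p_Q p_N / (p_R) with p_i = (n_i/n_T)·P.
At X = 0.251: the mole-fraction product g(X) = Π y_i^ν_i = 0.03518. Since Kp = g(X)·P^{1}, P = (Kp/g)^(1/1) = (0.143/0.03518)^(1/1) = 4.06 atm.

P = 4.06 atm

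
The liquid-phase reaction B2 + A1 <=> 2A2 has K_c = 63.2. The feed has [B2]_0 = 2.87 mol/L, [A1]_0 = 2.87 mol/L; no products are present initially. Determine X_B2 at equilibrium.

Let X = conversion of B2; extent ξ = 2.87·X mol/L.
Concentrations: [B2] = 2.87 − 2.87X; [A1] = 2.87 − 2.87X; [A2] = 5.74X.
K_c = [A2]^2 / ([B2] [A1]).
Setting equal to 63.2 and solving for X on (0,1) gives X = 0.799.

X = 0.799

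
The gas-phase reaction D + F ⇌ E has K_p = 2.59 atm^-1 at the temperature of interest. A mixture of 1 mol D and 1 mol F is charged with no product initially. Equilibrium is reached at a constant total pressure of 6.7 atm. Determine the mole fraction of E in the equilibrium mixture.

Let X = conversion of D (basis 1 mol D); extent of reaction ξ = X.
Moles: n_D = 1 − X; n_F = 1 − X; n_E = X.
Summing: n_T = 2 − X.
Mole fractions y_i = n_i/n_T; K_p = p_E / (p_D p_F) with p_i = y_i·P.
Setting this equal to 2.59 atm^-1 and taking the physical root (0 < X < 1) gives X = 0.767.
Then n_E = 0.767, n_T = 1.23, so y_E = 0.622.

y_E = 0.622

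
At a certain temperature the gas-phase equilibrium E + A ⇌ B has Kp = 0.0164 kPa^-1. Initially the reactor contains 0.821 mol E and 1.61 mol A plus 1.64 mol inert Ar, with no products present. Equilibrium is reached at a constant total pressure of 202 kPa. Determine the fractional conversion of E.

Basis: 0.821 mol E initially; let X = conversion of E. Extent ξ = 0.821X.
Mole table: n_E = 0.821 − 0.821X; n_A = 1.61 − 0.821X; n_B = 0.821X; n_I = 1.64 (inert).
Total moles n_T = 4.07 − 0.821X.
y_i = n_i/n_T, p_i = y_i·P. Kp = p_B / (p_E p_A).
Equating to 0.0164 kPa^-1 and solving on 0 < X < 1: X = 0.518.

X = 0.518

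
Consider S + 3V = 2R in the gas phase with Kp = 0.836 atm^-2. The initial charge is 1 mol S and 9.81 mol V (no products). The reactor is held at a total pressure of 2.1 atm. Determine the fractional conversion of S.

Take 1 mol S as basis and let X be its fractional conversion, so ξ = X.
Species balance: n_S = 1 − X; n_V = 9.81 − 3X; n_R = 2X.
Summing: n_T = 10.8 − 2X.
y_i = n_i/n_T, p_i = y_i·P. Kp = p_R^2 / (p_S p_V^3).
Equating to 0.836 atm^-2 and solving on 0 < X < 1: X = 0.837.

X = 0.837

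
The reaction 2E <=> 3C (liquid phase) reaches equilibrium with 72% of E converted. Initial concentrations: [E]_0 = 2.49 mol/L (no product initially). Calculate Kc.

Kc = 40 mol/L

Let X = conversion of E.
Concentrations: [E] = 2.49 − 2.49X; [C] = 3.74X.
At X = 0.72: [E] = 0.697, [C] = 2.69.
Kc = [C]^3 / ([E]^2) = 40 mol/L.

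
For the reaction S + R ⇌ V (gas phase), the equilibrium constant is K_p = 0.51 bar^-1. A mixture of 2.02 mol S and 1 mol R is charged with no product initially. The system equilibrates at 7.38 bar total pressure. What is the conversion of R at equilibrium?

X = 0.683

Let X = conversion of R (basis 1 mol R); extent of reaction ξ = X.
Species balance: n_S = 2.02 − X; n_R = 1 − X; n_V = X.
n_T = Σnᵢ = 3.02 − X.
With p_i = (n_i/n_T)P, K_p = p_V / (p_S p_R).
Setting this equal to 0.51 bar^-1 and taking the physical root (0 < X < 1) gives X = 0.683.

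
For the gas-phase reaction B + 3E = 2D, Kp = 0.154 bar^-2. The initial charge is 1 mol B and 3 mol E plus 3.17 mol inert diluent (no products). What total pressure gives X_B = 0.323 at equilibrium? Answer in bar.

Let X = conversion of B (basis 1 mol B); extent of reaction ξ = X.
Mole table: n_B = 1 − X; n_E = 3 − 3X; n_D = 2X; n_I = 3.17 (inert).
Total moles n_T = 7.17 − 2X.
Kp = p_D^2 / (p_B p_E^3) with p_i = (n_i/n_T)·P.
At X = 0.323: the mole-fraction product g(X) = Π y_i^ν_i = 3.132. Since Kp = g(X)·P^{-2}, P = (g/Kp)^(1/2) = (3.132/0.154)^(1/2) = 4.51 bar.

P = 4.51 bar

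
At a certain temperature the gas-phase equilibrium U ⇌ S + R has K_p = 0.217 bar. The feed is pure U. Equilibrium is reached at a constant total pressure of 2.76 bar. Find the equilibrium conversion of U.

X = 0.270

Basis: 1 mol U initially; let X = conversion of U. Extent ξ = X.
Moles: n_U = 1 − X; n_S = X; n_R = X.
Summing: n_T = 1 + X.
With p_i = (n_i/n_T)P, K_p = p_S p_R / (p_U).
Setting this equal to 0.217 bar and taking the physical root (0 < X < 1) gives X = 0.270.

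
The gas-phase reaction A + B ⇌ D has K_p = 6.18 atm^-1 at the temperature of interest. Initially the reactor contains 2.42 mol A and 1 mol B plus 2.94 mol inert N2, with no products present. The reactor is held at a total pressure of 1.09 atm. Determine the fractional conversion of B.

X = 0.674

Basis: 1 mol B initially; let X = conversion of B. Extent ξ = X.
Species balance: n_A = 2.42 − X; n_B = 1 − X; n_D = X; n_I = 2.94 (inert).
Summing: n_T = 6.36 − X.
y_i = n_i/n_T, p_i = y_i·P. K_p = p_D / (p_A p_B).
Setting this equal to 6.18 atm^-1 and taking the physical root (0 < X < 1) gives X = 0.674.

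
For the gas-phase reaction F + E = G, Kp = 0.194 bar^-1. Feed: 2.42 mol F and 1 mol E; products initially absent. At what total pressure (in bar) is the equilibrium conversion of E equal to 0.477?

P = 7.12 bar

Take 1 mol E as basis and let X be its fractional conversion, so ξ = X.
Mole table: n_F = 2.42 − X; n_E = 1 − X; n_G = X.
n_T = Σnᵢ = 3.42 − X.
Kp = p_G / (p_F p_E) with p_i = (n_i/n_T)·P.
At X = 0.477: the mole-fraction product g(X) = Π y_i^ν_i = 1.381. Since Kp = g(X)·P^{-1}, P = (g/Kp)^(1/1) = (1.381/0.194)^(1/1) = 7.12 bar.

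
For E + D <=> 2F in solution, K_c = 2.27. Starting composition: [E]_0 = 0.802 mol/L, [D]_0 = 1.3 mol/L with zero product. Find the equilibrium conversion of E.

X = 0.535

Let X = conversion of E; extent ξ = 0.802·X mol/L.
Concentrations: [E] = 0.802 − 0.802X; [D] = 1.3 − 0.802X; [F] = 1.6X.
K_c = [F]^2 / ([E] [D]).
Equating to 2.27: the physical root is X = 0.535.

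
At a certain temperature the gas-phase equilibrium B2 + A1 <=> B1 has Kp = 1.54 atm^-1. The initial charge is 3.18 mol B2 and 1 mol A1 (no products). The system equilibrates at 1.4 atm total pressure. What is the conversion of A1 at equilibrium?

Let X = conversion of A1 (basis 1 mol A1); extent of reaction ξ = X.
At extent ξ: n_B2 = 3.18 − X; n_A1 = 1 − X; n_B1 = X.
Summing: n_T = 4.18 − X.
y_i = n_i/n_T, p_i = y_i·P. Kp = p_B1 / (p_B2 p_A1).
Substituting and setting equal to 1.54 atm^-1 gives a polynomial in X; the root in (0,1) is X = 0.608.

X = 0.608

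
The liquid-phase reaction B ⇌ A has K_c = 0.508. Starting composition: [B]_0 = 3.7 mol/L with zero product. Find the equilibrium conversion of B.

X = 0.337

Let X = conversion of B; extent ξ = 3.7·X mol/L.
Concentrations: [B] = 3.7 − 3.7X; [A] = 3.7X.
K_c = [A] / ([B]).
Solving K_c = 0.508 for X ∈ (0,1): X = 0.337.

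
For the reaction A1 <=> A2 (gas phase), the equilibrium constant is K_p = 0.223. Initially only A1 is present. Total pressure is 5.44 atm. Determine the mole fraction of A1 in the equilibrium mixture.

Basis: 1 mol A1 initially; let X = conversion of A1. Extent ξ = X.
Mole table: n_A1 = 1 − X; n_A2 = X.
n_T stays at 1 (no change in mole number).
Mole fractions y_i = n_i/n_T; K_p = p_A2 / (p_A1) with p_i = y_i·P.
Substituting and setting equal to 0.223 gives a polynomial in X; the root in (0,1) is X = 0.182.
Then n_A1 = 0.818, n_T = 1, so y_A1 = 0.818.

y_A1 = 0.818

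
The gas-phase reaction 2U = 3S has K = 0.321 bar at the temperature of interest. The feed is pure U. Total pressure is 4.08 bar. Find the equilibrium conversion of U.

Take 1 mol U as basis and let X be its fractional conversion, so ξ = 0.5X.
Species balance: n_U = 1 − X; n_S = 1.5X.
n_T = Σnᵢ = 1 + 0.5X.
With p_i = (n_i/n_T)P, K = p_S^3 / (p_U^2).
This yields a degree-3 equation in X; solving on (0,1), X = 0.246.

X = 0.246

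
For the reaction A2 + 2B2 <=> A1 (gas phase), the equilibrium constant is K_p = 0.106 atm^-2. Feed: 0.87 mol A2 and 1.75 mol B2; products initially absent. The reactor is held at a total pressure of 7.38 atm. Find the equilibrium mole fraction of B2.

Let X = conversion of A2 (basis 0.87 mol A2); extent of reaction ξ = 0.87X.
At extent ξ: n_A2 = 0.87 − 0.87X; n_B2 = 1.75 − 1.74X; n_A1 = 0.87X.
Summing: n_T = 2.62 − 1.74X.
y_i = n_i/n_T, p_i = y_i·P. K_p = p_A1 / (p_A2 p_B2^2).
Substituting and setting equal to 0.106 atm^-2 gives a polynomial in X; the root in (0,1) is X = 0.561.
Then n_B2 = 0.774, n_T = 1.64, so y_B2 = 0.471.

y_B2 = 0.471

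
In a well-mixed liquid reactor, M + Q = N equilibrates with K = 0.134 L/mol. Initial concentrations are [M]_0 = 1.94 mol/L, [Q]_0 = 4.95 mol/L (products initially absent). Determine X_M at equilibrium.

Let X = conversion of M; extent ξ = 1.94·X mol/L.
Concentrations: [M] = 1.94 − 1.94X; [Q] = 4.95 − 1.94X; [N] = 1.94X.
K = [N] / ([M] [Q]).
Setting equal to 0.134 and solving for X on (0,1) gives X = 0.363.

X = 0.363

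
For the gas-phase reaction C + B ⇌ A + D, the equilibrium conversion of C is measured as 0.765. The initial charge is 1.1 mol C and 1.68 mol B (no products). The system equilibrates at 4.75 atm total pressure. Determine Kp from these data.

Take 1.1 mol C as basis and let X be its fractional conversion, so ξ = 1.1X.
Species balance: n_C = 1.1 − 1.1X; n_B = 1.68 − 1.1X; n_A = 1.1X; n_D = 1.1X.
Since Δν = 0, n_T = 2.78 throughout.
At X = 0.765: n_C = 0.258, n_B = 0.838, n_A = 0.842, n_D = 0.842, n_T = 2.78.
p_i = (n_i/n_T)·P. Kp = p_A p_D / (p_C p_B) = 3.27.

Kp = 3.27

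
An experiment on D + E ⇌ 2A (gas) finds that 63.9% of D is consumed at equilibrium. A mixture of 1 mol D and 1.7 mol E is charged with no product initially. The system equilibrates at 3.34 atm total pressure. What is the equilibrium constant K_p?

K_p = 4.26

Let X = conversion of D (basis 1 mol D); extent of reaction ξ = X.
At extent ξ: n_D = 1 − X; n_E = 1.7 − X; n_A = 2X.
Total moles n_T = 2.7 (Δν = 0, constant).
At X = 0.639: n_D = 0.361, n_E = 1.06, n_A = 1.28, n_T = 2.7.
p_i = (n_i/n_T)·P. K_p = p_A^2 / (p_D p_E) = 4.26.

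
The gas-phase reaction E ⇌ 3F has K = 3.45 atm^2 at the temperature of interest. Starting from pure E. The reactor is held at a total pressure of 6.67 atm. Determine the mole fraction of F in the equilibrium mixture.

y_F = 0.366

Basis: 1 mol E initially; let X = conversion of E. Extent ξ = X.
At extent ξ: n_E = 1 − X; n_F = 3X.
Summing: n_T = 1 + 2X.
With p_i = (n_i/n_T)P, K = p_F^3 / (p_E).
Setting this equal to 3.45 atm^2 and taking the physical root (0 < X < 1) gives X = 0.162.
Then n_F = 0.485, n_T = 1.32, so y_F = 0.366.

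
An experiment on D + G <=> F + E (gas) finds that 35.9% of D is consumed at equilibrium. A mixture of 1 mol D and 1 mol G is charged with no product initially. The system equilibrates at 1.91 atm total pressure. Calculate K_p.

Let X = conversion of D (basis 1 mol D); extent of reaction ξ = X.
Species balance: n_D = 1 − X; n_G = 1 − X; n_F = X; n_E = X.
n_T stays at 2 (no change in mole number).
At X = 0.359: n_D = 0.641, n_G = 0.641, n_F = 0.359, n_E = 0.359, n_T = 2.
p_i = (n_i/n_T)·P. K_p = p_F p_E / (p_D p_G) = 0.314.

K_p = 0.314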